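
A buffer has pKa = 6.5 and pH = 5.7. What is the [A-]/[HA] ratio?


[A-]/[HA] = 10^(pH - pKa)
= 10^(5.7 - 6.5)
= 0.1585

0.1585


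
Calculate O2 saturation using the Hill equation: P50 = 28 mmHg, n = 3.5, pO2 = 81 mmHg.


Y = pO2^n / (P50^n + pO2^n)
Y = 81^3.5 / (28^3.5 + 81^3.5)
Y = 97.63%

97.63%


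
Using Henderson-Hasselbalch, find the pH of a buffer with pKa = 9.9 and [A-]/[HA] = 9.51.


pH = pKa + log10([A-]/[HA])
pH = 9.9 + log10(9.51)
pH = 10.8782

10.8782


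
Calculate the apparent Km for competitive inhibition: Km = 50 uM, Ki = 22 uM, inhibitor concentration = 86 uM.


Km_app = Km * (1 + [I]/Ki)
Km_app = 50 * (1 + 86/22)
Km_app = 245.4545 uM

245.4545 uM


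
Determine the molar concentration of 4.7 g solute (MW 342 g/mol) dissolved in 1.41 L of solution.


C = (mass / MW) / volume
C = (4.7 / 342) / 1.41
C = 0.0097 M

0.0097 M


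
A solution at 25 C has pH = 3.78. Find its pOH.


pOH = 14 - pH
pOH = 14 - 3.78
pOH = 10.22

10.22


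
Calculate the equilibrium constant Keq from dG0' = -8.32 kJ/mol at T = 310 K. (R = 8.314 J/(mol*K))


Keq = exp(-dG0 * 1000 / (R * T))
Keq = exp(-(-8.32) * 1000 / (8.314 * 310))
Keq = 25.2325

25.2325


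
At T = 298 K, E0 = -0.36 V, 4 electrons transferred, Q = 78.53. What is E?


E = E0 - (RT/nF) * ln(Q)
E = -0.36 - (8.314 * 298 / (4 * 96485)) * ln(78.53)
E = -0.388 V

-0.388 V


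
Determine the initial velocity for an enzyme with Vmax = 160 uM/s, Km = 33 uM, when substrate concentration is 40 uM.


v = Vmax * [S] / (Km + [S])
v = 160 * 40 / (33 + 40)
v = 87.6712 uM/s

87.6712 uM/s


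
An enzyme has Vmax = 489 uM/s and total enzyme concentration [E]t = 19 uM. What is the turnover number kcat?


kcat = Vmax / [E]t
kcat = 489 / 19
kcat = 25.7368 s^-1

25.7368 s^-1


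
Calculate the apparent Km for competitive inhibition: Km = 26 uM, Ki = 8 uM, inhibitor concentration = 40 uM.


Km_app = Km * (1 + [I]/Ki)
Km_app = 26 * (1 + 40/8)
Km_app = 156.0 uM

156.0 uM


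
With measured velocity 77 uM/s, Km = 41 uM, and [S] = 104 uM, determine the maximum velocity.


Vmax = v * (Km + [S]) / [S]
Vmax = 77 * (41 + 104) / 104
Vmax = 107.3558 uM/s

107.3558 uM/s


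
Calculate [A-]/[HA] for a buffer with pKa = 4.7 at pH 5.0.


[A-]/[HA] = 10^(pH - pKa)
= 10^(5.0 - 4.7)
= 1.9953

1.9953


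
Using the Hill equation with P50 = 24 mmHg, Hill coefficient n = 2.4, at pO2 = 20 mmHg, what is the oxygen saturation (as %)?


Y = pO2^n / (P50^n + pO2^n)
Y = 20^2.4 / (24^2.4 + 20^2.4)
Y = 39.23%

39.23%


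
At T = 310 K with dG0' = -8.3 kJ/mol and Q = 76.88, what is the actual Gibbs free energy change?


dG = dG0' + RT * ln(Q) / 1000
dG = -8.3 + 8.314 * 310 * ln(76.88) / 1000
dG = 2.8914 kJ/mol

2.8914 kJ/mol


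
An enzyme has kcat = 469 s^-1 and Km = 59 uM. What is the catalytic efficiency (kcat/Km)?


Catalytic efficiency = kcat / Km
= 469 / 59
= 7.9492 uM^-1*s^-1

7.9492 uM^-1*s^-1


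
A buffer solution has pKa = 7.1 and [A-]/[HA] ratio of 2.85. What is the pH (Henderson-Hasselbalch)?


pH = pKa + log10([A-]/[HA])
pH = 7.1 + log10(2.85)
pH = 7.5548

7.5548


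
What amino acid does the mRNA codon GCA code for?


Standard genetic code lookup.
Codon GCA -> Ala

Ala


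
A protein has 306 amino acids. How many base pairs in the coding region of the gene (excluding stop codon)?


Each amino acid = 1 codon = 3 bp
bp = 306 * 3 = 918 bp

918 bp


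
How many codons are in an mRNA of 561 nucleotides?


codons = nucleotides / 3
codons = 561 / 3 = 187

187


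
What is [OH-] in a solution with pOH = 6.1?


[OH-] = 10^(-pOH)
[OH-] = 10^(-6.1)
[OH-] = 7.943e-07 M

7.943e-07 M


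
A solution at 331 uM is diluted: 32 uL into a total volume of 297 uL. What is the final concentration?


C2 = C1 * V1 / V2
C2 = 331 * 32 / 297
C2 = 35.6633 uM

35.6633 uM


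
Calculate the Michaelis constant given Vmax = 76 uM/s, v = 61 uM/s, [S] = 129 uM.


Km = [S] * (Vmax - v) / v
Km = 129 * (76 - 61) / 61
Km = 31.7213 uM

31.7213 uM


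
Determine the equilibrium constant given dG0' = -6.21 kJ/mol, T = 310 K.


Keq = exp(-dG0 * 1000 / (R * T))
Keq = exp(-(-6.21) * 1000 / (8.314 * 310))
Keq = 11.128

11.128


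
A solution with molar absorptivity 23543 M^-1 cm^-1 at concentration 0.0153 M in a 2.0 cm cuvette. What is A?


A = epsilon * c * l
A = 23543 * 0.0153 * 2.0
A = 720.4158

720.4158


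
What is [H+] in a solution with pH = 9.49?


[H+] = 10^(-pH)
[H+] = 10^(-9.49)
[H+] = 3.236e-10 M

3.236e-10 M


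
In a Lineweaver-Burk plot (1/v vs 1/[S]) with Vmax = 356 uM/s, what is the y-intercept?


y-intercept = 1/Vmax
= 1/356
= 0.0028 s/uM

0.0028 s/uM


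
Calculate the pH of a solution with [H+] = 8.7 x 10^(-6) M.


pH = -log10([H+])
pH = -log10(8.7 x 10^(-6))
pH = 5.0605

5.0605


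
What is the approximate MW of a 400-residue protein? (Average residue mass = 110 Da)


MW = n_residues * 110 Da
MW = 400 * 110
MW = 44000 Da

44000 Da


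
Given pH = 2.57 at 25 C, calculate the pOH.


pOH = 14 - pH
pOH = 14 - 2.57
pOH = 11.43

11.43


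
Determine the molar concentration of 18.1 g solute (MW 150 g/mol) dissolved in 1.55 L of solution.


C = (mass / MW) / volume
C = (18.1 / 150) / 1.55
C = 0.0778 M

0.0778 M


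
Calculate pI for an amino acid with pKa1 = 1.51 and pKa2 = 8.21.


pI = (pKa1 + pKa2) / 2
pI = (1.51 + 8.21) / 2
pI = 4.86

4.86


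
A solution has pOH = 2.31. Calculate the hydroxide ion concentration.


[OH-] = 10^(-pOH)
[OH-] = 10^(-2.31)
[OH-] = 0.0049 M

0.0049 M


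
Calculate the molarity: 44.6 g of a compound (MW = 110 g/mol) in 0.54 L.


C = (mass / MW) / volume
C = (44.6 / 110) / 0.54
C = 0.7508 M

0.7508 M


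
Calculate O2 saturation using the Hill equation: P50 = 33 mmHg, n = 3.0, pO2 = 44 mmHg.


Y = pO2^n / (P50^n + pO2^n)
Y = 44^3.0 / (33^3.0 + 44^3.0)
Y = 70.33%

70.33%


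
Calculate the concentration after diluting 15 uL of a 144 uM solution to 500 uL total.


C2 = C1 * V1 / V2
C2 = 144 * 15 / 500
C2 = 4.32 uM

4.32 uM


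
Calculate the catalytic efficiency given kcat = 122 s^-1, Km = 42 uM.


Catalytic efficiency = kcat / Km
= 122 / 42
= 2.9048 uM^-1*s^-1

2.9048 uM^-1*s^-1


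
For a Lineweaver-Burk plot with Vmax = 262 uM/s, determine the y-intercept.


y-intercept = 1/Vmax
= 1/262
= 0.0038 s/uM

0.0038 s/uM


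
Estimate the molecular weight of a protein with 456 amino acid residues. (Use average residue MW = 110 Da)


MW = n_residues * 110 Da
MW = 456 * 110
MW = 50160 Da

50160 Da


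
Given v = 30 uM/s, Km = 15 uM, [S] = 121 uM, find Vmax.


Vmax = v * (Km + [S]) / [S]
Vmax = 30 * (15 + 121) / 121
Vmax = 33.719 uM/s

33.719 uM/s


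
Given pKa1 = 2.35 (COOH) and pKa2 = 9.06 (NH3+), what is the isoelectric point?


pI = (pKa1 + pKa2) / 2
pI = (2.35 + 9.06) / 2
pI = 5.705

5.705


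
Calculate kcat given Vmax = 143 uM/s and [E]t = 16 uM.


kcat = Vmax / [E]t
kcat = 143 / 16
kcat = 8.9375 s^-1

8.9375 s^-1


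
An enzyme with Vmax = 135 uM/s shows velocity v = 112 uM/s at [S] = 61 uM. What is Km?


Km = [S] * (Vmax - v) / v
Km = 61 * (135 - 112) / 112
Km = 12.5268 uM

12.5268 uM


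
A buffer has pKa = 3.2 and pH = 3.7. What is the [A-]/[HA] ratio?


[A-]/[HA] = 10^(pH - pKa)
= 10^(3.7 - 3.2)
= 3.1623

3.1623


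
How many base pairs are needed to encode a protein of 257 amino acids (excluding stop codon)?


Each amino acid = 1 codon = 3 bp
bp = 257 * 3 = 771 bp

771 bp


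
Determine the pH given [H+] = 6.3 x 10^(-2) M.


pH = -log10([H+])
pH = -log10(6.3 x 10^(-2))
pH = 1.2007

1.2007


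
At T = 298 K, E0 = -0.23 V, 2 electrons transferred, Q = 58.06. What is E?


E = E0 - (RT/nF) * ln(Q)
E = -0.23 - (8.314 * 298 / (2 * 96485)) * ln(58.06)
E = -0.2821 V

-0.2821 V


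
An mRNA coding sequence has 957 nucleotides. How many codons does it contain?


codons = nucleotides / 3
codons = 957 / 3 = 319

319


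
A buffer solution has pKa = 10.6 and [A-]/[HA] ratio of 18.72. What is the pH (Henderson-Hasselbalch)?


pH = pKa + log10([A-]/[HA])
pH = 10.6 + log10(18.72)
pH = 11.8723

11.8723


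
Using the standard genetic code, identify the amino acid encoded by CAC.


Standard genetic code lookup.
Codon CAC -> His

His


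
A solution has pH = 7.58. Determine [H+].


[H+] = 10^(-pH)
[H+] = 10^(-7.58)
[H+] = 2.630e-08 M

2.630e-08 M


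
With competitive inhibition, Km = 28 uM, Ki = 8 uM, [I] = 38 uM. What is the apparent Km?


Km_app = Km * (1 + [I]/Ki)
Km_app = 28 * (1 + 38/8)
Km_app = 161.0 uM

161.0 uM


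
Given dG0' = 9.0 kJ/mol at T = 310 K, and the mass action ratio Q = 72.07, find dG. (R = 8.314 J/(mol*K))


dG = dG0' + RT * ln(Q) / 1000
dG = 9.0 + 8.314 * 310 * ln(72.07) / 1000
dG = 20.0249 kJ/mol

20.0249 kJ/mol


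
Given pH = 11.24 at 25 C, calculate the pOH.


pOH = 14 - pH
pOH = 14 - 11.24
pOH = 2.76

2.76


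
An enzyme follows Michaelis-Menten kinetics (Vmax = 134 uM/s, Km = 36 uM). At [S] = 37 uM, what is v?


v = Vmax * [S] / (Km + [S])
v = 134 * 37 / (36 + 37)
v = 67.9178 uM/s

67.9178 uM/s


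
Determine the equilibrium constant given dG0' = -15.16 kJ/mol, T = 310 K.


Keq = exp(-dG0 * 1000 / (R * T))
Keq = exp(-(-15.16) * 1000 / (8.314 * 310))
Keq = 358.5376

358.5376


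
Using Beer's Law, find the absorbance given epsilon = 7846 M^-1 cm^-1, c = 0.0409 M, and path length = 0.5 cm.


A = epsilon * c * l
A = 7846 * 0.0409 * 0.5
A = 160.4507

160.4507


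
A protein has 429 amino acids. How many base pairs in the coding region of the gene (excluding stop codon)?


Each amino acid = 1 codon = 3 bp
bp = 429 * 3 = 1287 bp

1287 bp


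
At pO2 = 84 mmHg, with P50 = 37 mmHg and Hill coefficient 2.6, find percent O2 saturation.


Y = pO2^n / (P50^n + pO2^n)
Y = 84^2.6 / (37^2.6 + 84^2.6)
Y = 89.39%

89.39%


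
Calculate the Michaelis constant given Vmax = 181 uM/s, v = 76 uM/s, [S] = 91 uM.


Km = [S] * (Vmax - v) / v
Km = 91 * (181 - 76) / 76
Km = 125.7237 uM

125.7237 uM


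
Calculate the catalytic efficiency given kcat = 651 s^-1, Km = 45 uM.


Catalytic efficiency = kcat / Km
= 651 / 45
= 14.4667 uM^-1*s^-1

14.4667 uM^-1*s^-1


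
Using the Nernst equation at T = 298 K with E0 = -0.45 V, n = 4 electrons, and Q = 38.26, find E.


E = E0 - (RT/nF) * ln(Q)
E = -0.45 - (8.314 * 298 / (4 * 96485)) * ln(38.26)
E = -0.4734 V

-0.4734 V


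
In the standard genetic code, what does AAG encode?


Standard genetic code lookup.
Codon AAG -> Lys

Lys


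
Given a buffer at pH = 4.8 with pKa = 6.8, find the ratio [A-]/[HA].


[A-]/[HA] = 10^(pH - pKa)
= 10^(4.8 - 6.8)
= 0.01

0.01


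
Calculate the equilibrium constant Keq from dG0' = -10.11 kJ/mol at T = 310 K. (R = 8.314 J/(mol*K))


Keq = exp(-dG0 * 1000 / (R * T))
Keq = exp(-(-10.11) * 1000 / (8.314 * 310))
Keq = 50.5341

50.5341


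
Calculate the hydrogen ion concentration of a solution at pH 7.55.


[H+] = 10^(-pH)
[H+] = 10^(-7.55)
[H+] = 2.818e-08 M

2.818e-08 M


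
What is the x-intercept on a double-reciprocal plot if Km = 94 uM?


x-intercept = -1/Km
= -1/94
= -0.0106 1/uM

-0.0106 1/uM


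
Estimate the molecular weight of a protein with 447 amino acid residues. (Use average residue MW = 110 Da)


MW = n_residues * 110 Da
MW = 447 * 110
MW = 49170 Da

49170 Da


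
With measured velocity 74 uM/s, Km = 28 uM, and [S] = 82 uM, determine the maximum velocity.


Vmax = v * (Km + [S]) / [S]
Vmax = 74 * (28 + 82) / 82
Vmax = 99.2683 uM/s

99.2683 uM/s


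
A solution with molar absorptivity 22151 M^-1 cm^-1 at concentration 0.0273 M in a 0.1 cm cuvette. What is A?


A = epsilon * c * l
A = 22151 * 0.0273 * 0.1
A = 60.4722

60.4722


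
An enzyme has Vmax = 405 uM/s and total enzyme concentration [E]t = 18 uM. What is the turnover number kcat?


kcat = Vmax / [E]t
kcat = 405 / 18
kcat = 22.5 s^-1

22.5 s^-1


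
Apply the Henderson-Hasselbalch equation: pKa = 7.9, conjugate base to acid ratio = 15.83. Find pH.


pH = pKa + log10([A-]/[HA])
pH = 7.9 + log10(15.83)
pH = 9.0995

9.0995


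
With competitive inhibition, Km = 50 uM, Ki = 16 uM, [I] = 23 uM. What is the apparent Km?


Km_app = Km * (1 + [I]/Ki)
Km_app = 50 * (1 + 23/16)
Km_app = 121.875 uM

121.875 uM


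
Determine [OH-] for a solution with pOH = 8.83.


[OH-] = 10^(-pOH)
[OH-] = 10^(-8.83)
[OH-] = 1.479e-09 M

1.479e-09 M


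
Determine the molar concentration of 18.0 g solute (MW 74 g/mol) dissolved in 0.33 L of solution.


C = (mass / MW) / volume
C = (18.0 / 74) / 0.33
C = 0.7371 M

0.7371 M


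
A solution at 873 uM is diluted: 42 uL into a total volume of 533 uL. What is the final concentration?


C2 = C1 * V1 / V2
C2 = 873 * 42 / 533
C2 = 68.7917 uM

68.7917 uM


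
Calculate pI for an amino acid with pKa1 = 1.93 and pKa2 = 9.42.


pI = (pKa1 + pKa2) / 2
pI = (1.93 + 9.42) / 2
pI = 5.675

5.675


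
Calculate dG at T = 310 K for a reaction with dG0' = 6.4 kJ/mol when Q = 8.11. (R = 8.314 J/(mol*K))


dG = dG0' + RT * ln(Q) / 1000
dG = 6.4 + 8.314 * 310 * ln(8.11) / 1000
dG = 11.7946 kJ/mol

11.7946 kJ/mol


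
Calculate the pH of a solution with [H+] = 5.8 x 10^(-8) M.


pH = -log10([H+])
pH = -log10(5.8 x 10^(-8))
pH = 7.2366

7.2366


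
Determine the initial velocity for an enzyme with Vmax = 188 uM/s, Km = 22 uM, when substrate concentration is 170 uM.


v = Vmax * [S] / (Km + [S])
v = 188 * 170 / (22 + 170)
v = 166.4583 uM/s

166.4583 uM/s


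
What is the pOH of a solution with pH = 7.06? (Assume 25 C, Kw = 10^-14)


pOH = 14 - pH
pOH = 14 - 7.06
pOH = 6.94

6.94


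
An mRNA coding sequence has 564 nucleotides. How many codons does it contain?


codons = nucleotides / 3
codons = 564 / 3 = 188

188


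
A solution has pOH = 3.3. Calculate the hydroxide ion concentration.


[OH-] = 10^(-pOH)
[OH-] = 10^(-3.3)
[OH-] = 5.012e-04 M

5.012e-04 M


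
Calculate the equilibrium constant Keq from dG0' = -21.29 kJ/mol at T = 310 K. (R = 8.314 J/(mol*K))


Keq = exp(-dG0 * 1000 / (R * T))
Keq = exp(-(-21.29) * 1000 / (8.314 * 310))
Keq = 3867.8519

3867.8519


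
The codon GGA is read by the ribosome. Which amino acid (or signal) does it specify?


Standard genetic code lookup.
Codon GGA -> Gly

Gly


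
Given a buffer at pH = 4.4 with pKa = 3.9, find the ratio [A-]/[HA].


[A-]/[HA] = 10^(pH - pKa)
= 10^(4.4 - 3.9)
= 3.1623

3.1623


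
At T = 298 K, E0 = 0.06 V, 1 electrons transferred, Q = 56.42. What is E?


E = E0 - (RT/nF) * ln(Q)
E = 0.06 - (8.314 * 298 / (1 * 96485)) * ln(56.42)
E = -0.0436 V

-0.0436 V


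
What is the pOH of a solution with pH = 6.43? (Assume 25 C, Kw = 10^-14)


pOH = 14 - pH
pOH = 14 - 6.43
pOH = 7.57

7.57


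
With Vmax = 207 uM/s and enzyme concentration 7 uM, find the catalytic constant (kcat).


kcat = Vmax / [E]t
kcat = 207 / 7
kcat = 29.5714 s^-1

29.5714 s^-1


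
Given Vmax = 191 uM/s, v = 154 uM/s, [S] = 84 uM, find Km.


Km = [S] * (Vmax - v) / v
Km = 84 * (191 - 154) / 154
Km = 20.1818 uM

20.1818 uM


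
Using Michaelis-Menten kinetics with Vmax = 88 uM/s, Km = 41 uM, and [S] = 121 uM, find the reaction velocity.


v = Vmax * [S] / (Km + [S])
v = 88 * 121 / (41 + 121)
v = 65.7284 uM/s

65.7284 uM/s


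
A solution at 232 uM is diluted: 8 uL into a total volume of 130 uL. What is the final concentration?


C2 = C1 * V1 / V2
C2 = 232 * 8 / 130
C2 = 14.2769 uM

14.2769 uM


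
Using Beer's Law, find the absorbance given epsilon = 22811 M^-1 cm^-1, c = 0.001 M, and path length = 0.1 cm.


A = epsilon * c * l
A = 22811 * 0.001 * 0.1
A = 2.2811

2.2811


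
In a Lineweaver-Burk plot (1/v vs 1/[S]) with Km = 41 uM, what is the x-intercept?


x-intercept = -1/Km
= -1/41
= -0.0244 1/uM

-0.0244 1/uM


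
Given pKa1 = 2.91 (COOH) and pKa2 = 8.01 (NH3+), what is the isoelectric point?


pI = (pKa1 + pKa2) / 2
pI = (2.91 + 8.01) / 2
pI = 5.46

5.46


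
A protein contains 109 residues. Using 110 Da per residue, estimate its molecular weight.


MW = n_residues * 110 Da
MW = 109 * 110
MW = 11990 Da

11990 Da


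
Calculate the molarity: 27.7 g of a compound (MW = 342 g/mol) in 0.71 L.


C = (mass / MW) / volume
C = (27.7 / 342) / 0.71
C = 0.1141 M

0.1141 M


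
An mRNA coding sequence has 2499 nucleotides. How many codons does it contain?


codons = nucleotides / 3
codons = 2499 / 3 = 833

833


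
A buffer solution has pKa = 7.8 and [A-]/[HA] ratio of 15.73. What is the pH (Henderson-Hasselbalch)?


pH = pKa + log10([A-]/[HA])
pH = 7.8 + log10(15.73)
pH = 8.9967

8.9967


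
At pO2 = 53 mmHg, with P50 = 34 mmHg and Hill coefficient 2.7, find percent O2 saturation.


Y = pO2^n / (P50^n + pO2^n)
Y = 53^2.7 / (34^2.7 + 53^2.7)
Y = 76.83%

76.83%


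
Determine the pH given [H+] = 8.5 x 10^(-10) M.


pH = -log10([H+])
pH = -log10(8.5 x 10^(-10))
pH = 9.0706

9.0706


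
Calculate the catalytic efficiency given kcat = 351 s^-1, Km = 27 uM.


Catalytic efficiency = kcat / Km
= 351 / 27
= 13.0 uM^-1*s^-1

13.0 uM^-1*s^-1


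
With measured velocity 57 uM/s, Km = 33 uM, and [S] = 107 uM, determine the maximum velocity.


Vmax = v * (Km + [S]) / [S]
Vmax = 57 * (33 + 107) / 107
Vmax = 74.5794 uM/s

74.5794 uM/s


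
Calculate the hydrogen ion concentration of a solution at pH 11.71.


[H+] = 10^(-pH)
[H+] = 10^(-11.71)
[H+] = 1.950e-12 M

1.950e-12 M


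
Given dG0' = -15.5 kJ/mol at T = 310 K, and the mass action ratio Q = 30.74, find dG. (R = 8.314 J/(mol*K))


dG = dG0' + RT * ln(Q) / 1000
dG = -15.5 + 8.314 * 310 * ln(30.74) / 1000
dG = -6.6712 kJ/mol

-6.6712 kJ/mol


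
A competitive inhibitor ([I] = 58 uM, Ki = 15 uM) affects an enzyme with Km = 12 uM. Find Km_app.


Km_app = Km * (1 + [I]/Ki)
Km_app = 12 * (1 + 58/15)
Km_app = 58.4 uM

58.4 uM


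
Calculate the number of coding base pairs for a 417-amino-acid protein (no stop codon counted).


Each amino acid = 1 codon = 3 bp
bp = 417 * 3 = 1251 bp

1251 bp


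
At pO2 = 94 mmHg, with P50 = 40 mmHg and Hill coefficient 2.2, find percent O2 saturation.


Y = pO2^n / (P50^n + pO2^n)
Y = 94^2.2 / (40^2.2 + 94^2.2)
Y = 86.76%

86.76%


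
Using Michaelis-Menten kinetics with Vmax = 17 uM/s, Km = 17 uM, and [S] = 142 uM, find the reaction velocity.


v = Vmax * [S] / (Km + [S])
v = 17 * 142 / (17 + 142)
v = 15.1824 uM/s

15.1824 uM/s


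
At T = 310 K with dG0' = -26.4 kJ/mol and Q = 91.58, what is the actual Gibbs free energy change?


dG = dG0' + RT * ln(Q) / 1000
dG = -26.4 + 8.314 * 310 * ln(91.58) / 1000
dG = -14.7576 kJ/mol

-14.7576 kJ/mol


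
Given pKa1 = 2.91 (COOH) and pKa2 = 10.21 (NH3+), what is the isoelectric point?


pI = (pKa1 + pKa2) / 2
pI = (2.91 + 10.21) / 2
pI = 6.56

6.56


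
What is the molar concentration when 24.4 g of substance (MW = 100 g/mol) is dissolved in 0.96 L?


C = (mass / MW) / volume
C = (24.4 / 100) / 0.96
C = 0.2542 M

0.2542 M


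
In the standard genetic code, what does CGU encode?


Standard genetic code lookup.
Codon CGU -> Arg

Arg


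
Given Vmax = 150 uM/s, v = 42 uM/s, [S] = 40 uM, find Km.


Km = [S] * (Vmax - v) / v
Km = 40 * (150 - 42) / 42
Km = 102.8571 uM

102.8571 uM


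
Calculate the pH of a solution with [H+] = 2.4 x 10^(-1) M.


pH = -log10([H+])
pH = -log10(2.4 x 10^(-1))
pH = 0.6198

0.6198


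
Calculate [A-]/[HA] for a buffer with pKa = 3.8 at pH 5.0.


[A-]/[HA] = 10^(pH - pKa)
= 10^(5.0 - 3.8)
= 15.8489

15.8489


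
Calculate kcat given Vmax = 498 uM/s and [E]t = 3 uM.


kcat = Vmax / [E]t
kcat = 498 / 3
kcat = 166.0 s^-1

166.0 s^-1


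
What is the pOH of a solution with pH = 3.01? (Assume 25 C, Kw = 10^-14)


pOH = 14 - pH
pOH = 14 - 3.01
pOH = 10.99

10.99


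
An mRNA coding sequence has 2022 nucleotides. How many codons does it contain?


codons = nucleotides / 3
codons = 2022 / 3 = 674

674


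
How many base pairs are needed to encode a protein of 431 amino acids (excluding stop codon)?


Each amino acid = 1 codon = 3 bp
bp = 431 * 3 = 1293 bp

1293 bp


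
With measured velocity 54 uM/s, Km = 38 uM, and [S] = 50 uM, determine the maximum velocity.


Vmax = v * (Km + [S]) / [S]
Vmax = 54 * (38 + 50) / 50
Vmax = 95.04 uM/s

95.04 uM/s


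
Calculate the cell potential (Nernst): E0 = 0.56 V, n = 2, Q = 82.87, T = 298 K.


E = E0 - (RT/nF) * ln(Q)
E = 0.56 - (8.314 * 298 / (2 * 96485)) * ln(82.87)
E = 0.5033 V

0.5033 V


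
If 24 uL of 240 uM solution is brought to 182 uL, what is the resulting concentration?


C2 = C1 * V1 / V2
C2 = 240 * 24 / 182
C2 = 31.6484 uM

31.6484 uM


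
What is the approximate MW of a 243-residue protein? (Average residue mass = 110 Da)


MW = n_residues * 110 Da
MW = 243 * 110
MW = 26730 Da

26730 Da


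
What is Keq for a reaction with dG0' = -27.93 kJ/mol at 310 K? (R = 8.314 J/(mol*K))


Keq = exp(-dG0 * 1000 / (R * T))
Keq = exp(-(-27.93) * 1000 / (8.314 * 310))
Keq = 50856.0399

50856.0399


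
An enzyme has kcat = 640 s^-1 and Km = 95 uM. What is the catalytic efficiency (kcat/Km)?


Catalytic efficiency = kcat / Km
= 640 / 95
= 6.7368 uM^-1*s^-1

6.7368 uM^-1*s^-1


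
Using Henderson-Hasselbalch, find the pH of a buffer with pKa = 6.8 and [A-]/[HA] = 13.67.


pH = pKa + log10([A-]/[HA])
pH = 6.8 + log10(13.67)
pH = 7.9358

7.9358


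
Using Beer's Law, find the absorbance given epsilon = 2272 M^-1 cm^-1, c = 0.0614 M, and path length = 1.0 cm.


A = epsilon * c * l
A = 2272 * 0.0614 * 1.0
A = 139.5008

139.5008


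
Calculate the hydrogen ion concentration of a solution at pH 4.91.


[H+] = 10^(-pH)
[H+] = 10^(-4.91)
[H+] = 1.230e-05 M

1.230e-05 M


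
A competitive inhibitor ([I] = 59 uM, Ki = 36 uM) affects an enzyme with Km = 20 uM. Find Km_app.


Km_app = Km * (1 + [I]/Ki)
Km_app = 20 * (1 + 59/36)
Km_app = 52.7778 uM

52.7778 uM


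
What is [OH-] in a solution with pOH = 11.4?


[OH-] = 10^(-pOH)
[OH-] = 10^(-11.4)
[OH-] = 3.981e-12 M

3.981e-12 M


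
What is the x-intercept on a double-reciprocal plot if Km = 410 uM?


x-intercept = -1/Km
= -1/410
= -0.0024 1/uM

-0.0024 1/uM


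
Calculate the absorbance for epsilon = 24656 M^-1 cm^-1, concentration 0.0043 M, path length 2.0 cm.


A = epsilon * c * l
A = 24656 * 0.0043 * 2.0
A = 212.0416

212.0416


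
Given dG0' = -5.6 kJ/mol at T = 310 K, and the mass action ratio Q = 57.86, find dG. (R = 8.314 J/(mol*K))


dG = dG0' + RT * ln(Q) / 1000
dG = -5.6 + 8.314 * 310 * ln(57.86) / 1000
dG = 4.8589 kJ/mol

4.8589 kJ/mol


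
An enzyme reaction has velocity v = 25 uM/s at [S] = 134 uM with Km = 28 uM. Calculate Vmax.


Vmax = v * (Km + [S]) / [S]
Vmax = 25 * (28 + 134) / 134
Vmax = 30.2239 uM/s

30.2239 uM/s


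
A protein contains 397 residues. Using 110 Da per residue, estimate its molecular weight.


MW = n_residues * 110 Da
MW = 397 * 110
MW = 43670 Da

43670 Da


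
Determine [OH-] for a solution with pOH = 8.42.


[OH-] = 10^(-pOH)
[OH-] = 10^(-8.42)
[OH-] = 3.802e-09 M

3.802e-09 M


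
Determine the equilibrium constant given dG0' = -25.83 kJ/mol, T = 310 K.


Keq = exp(-dG0 * 1000 / (R * T))
Keq = exp(-(-25.83) * 1000 / (8.314 * 310))
Keq = 22515.5312

22515.5312


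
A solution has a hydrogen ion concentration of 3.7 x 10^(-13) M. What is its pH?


pH = -log10([H+])
pH = -log10(3.7 x 10^(-13))
pH = 12.4318

12.4318


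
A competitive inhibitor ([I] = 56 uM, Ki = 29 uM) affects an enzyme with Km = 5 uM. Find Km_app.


Km_app = Km * (1 + [I]/Ki)
Km_app = 5 * (1 + 56/29)
Km_app = 14.6552 uM

14.6552 uM


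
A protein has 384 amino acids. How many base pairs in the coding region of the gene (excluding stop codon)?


Each amino acid = 1 codon = 3 bp
bp = 384 * 3 = 1152 bp

1152 bp


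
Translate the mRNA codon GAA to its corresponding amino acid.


Standard genetic code lookup.
Codon GAA -> Glu

Glu


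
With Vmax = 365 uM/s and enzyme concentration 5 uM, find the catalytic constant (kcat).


kcat = Vmax / [E]t
kcat = 365 / 5
kcat = 73.0 s^-1

73.0 s^-1


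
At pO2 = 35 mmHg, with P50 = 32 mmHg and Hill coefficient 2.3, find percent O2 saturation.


Y = pO2^n / (P50^n + pO2^n)
Y = 35^2.3 / (32^2.3 + 35^2.3)
Y = 55.13%

55.13%


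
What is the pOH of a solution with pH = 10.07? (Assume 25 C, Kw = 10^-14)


pOH = 14 - pH
pOH = 14 - 10.07
pOH = 3.93

3.93


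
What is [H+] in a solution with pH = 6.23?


[H+] = 10^(-pH)
[H+] = 10^(-6.23)
[H+] = 5.888e-07 M

5.888e-07 M


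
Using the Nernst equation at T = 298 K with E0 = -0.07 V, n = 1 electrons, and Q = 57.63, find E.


E = E0 - (RT/nF) * ln(Q)
E = -0.07 - (8.314 * 298 / (1 * 96485)) * ln(57.63)
E = -0.1741 V

-0.1741 V


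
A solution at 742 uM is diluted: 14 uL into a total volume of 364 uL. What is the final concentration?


C2 = C1 * V1 / V2
C2 = 742 * 14 / 364
C2 = 28.5385 uM

28.5385 uM


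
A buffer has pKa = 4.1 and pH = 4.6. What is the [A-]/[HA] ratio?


[A-]/[HA] = 10^(pH - pKa)
= 10^(4.6 - 4.1)
= 3.1623

3.1623


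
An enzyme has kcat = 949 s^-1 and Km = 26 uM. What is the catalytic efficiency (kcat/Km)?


Catalytic efficiency = kcat / Km
= 949 / 26
= 36.5 uM^-1*s^-1

36.5 uM^-1*s^-1


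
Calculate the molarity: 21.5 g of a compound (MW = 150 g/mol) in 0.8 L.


C = (mass / MW) / volume
C = (21.5 / 150) / 0.8
C = 0.1792 M

0.1792 M


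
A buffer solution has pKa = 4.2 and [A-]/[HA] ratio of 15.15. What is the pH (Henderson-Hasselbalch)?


pH = pKa + log10([A-]/[HA])
pH = 4.2 + log10(15.15)
pH = 5.3804

5.3804


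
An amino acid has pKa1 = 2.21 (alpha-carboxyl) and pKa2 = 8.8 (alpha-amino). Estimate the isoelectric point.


pI = (pKa1 + pKa2) / 2
pI = (2.21 + 8.8) / 2
pI = 5.505

5.505


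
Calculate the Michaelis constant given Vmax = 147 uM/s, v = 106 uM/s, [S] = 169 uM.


Km = [S] * (Vmax - v) / v
Km = 169 * (147 - 106) / 106
Km = 65.3679 uM

65.3679 uM


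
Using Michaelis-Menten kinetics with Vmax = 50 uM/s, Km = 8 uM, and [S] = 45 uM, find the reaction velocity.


v = Vmax * [S] / (Km + [S])
v = 50 * 45 / (8 + 45)
v = 42.4528 uM/s

42.4528 uM/s


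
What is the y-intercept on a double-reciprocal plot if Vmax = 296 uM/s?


y-intercept = 1/Vmax
= 1/296
= 0.0034 s/uM

0.0034 s/uM


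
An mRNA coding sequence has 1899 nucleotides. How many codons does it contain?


codons = nucleotides / 3
codons = 1899 / 3 = 633

633


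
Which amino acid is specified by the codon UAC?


Standard genetic code lookup.
Codon UAC -> Tyr

Tyr


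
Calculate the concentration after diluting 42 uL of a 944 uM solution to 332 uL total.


C2 = C1 * V1 / V2
C2 = 944 * 42 / 332
C2 = 119.4217 uM

119.4217 uM


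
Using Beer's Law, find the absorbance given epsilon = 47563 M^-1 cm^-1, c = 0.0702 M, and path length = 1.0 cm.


A = epsilon * c * l
A = 47563 * 0.0702 * 1.0
A = 3338.9226

3338.9226


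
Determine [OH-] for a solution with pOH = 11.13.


[OH-] = 10^(-pOH)
[OH-] = 10^(-11.13)
[OH-] = 7.413e-12 M

7.413e-12 M


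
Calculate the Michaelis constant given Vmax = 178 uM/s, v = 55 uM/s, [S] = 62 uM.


Km = [S] * (Vmax - v) / v
Km = 62 * (178 - 55) / 55
Km = 138.6545 uM

138.6545 uM


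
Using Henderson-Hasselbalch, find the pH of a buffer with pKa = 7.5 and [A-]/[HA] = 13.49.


pH = pKa + log10([A-]/[HA])
pH = 7.5 + log10(13.49)
pH = 8.63

8.63


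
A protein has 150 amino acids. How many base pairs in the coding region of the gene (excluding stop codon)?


Each amino acid = 1 codon = 3 bp
bp = 150 * 3 = 450 bp

450 bp


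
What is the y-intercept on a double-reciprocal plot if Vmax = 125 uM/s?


y-intercept = 1/Vmax
= 1/125
= 0.008 s/uM

0.008 s/uM


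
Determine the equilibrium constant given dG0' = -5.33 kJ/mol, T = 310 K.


Keq = exp(-dG0 * 1000 / (R * T))
Keq = exp(-(-5.33) * 1000 / (8.314 * 310))
Keq = 7.9092

7.9092


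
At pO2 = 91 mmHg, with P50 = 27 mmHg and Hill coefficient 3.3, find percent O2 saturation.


Y = pO2^n / (P50^n + pO2^n)
Y = 91^3.3 / (27^3.3 + 91^3.3)
Y = 98.22%

98.22%


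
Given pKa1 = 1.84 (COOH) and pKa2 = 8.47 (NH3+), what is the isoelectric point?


pI = (pKa1 + pKa2) / 2
pI = (1.84 + 8.47) / 2
pI = 5.155

5.155


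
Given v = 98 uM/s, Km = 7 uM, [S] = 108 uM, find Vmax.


Vmax = v * (Km + [S]) / [S]
Vmax = 98 * (7 + 108) / 108
Vmax = 104.3519 uM/s

104.3519 uM/s


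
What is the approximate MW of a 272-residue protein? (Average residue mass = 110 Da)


MW = n_residues * 110 Da
MW = 272 * 110
MW = 29920 Da

29920 Da


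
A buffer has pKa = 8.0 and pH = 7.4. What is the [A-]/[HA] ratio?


[A-]/[HA] = 10^(pH - pKa)
= 10^(7.4 - 8.0)
= 0.2512

0.2512


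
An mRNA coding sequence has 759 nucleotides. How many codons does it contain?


codons = nucleotides / 3
codons = 759 / 3 = 253

253


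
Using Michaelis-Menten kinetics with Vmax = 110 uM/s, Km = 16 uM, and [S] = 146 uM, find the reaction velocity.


v = Vmax * [S] / (Km + [S])
v = 110 * 146 / (16 + 146)
v = 99.1358 uM/s

99.1358 uM/s


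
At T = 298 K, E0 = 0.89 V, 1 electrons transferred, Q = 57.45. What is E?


E = E0 - (RT/nF) * ln(Q)
E = 0.89 - (8.314 * 298 / (1 * 96485)) * ln(57.45)
E = 0.786 V

0.786 V


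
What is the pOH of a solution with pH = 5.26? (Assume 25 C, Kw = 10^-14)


pOH = 14 - pH
pOH = 14 - 5.26
pOH = 8.74

8.74


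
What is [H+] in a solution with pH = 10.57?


[H+] = 10^(-pH)
[H+] = 10^(-10.57)
[H+] = 2.692e-11 M

2.692e-11 M


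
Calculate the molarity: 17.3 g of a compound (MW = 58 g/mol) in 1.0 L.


C = (mass / MW) / volume
C = (17.3 / 58) / 1.0
C = 0.2983 M

0.2983 M


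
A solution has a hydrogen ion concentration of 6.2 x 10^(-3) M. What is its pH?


pH = -log10([H+])
pH = -log10(6.2 x 10^(-3))
pH = 2.2076

2.2076


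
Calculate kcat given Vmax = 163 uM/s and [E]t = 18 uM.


kcat = Vmax / [E]t
kcat = 163 / 18
kcat = 9.0556 s^-1

9.0556 s^-1


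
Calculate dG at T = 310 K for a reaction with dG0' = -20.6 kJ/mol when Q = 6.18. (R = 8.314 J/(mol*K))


dG = dG0' + RT * ln(Q) / 1000
dG = -20.6 + 8.314 * 310 * ln(6.18) / 1000
dG = -15.9058 kJ/mol

-15.9058 kJ/mol


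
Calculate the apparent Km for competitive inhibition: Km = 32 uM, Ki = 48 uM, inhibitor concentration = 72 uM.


Km_app = Km * (1 + [I]/Ki)
Km_app = 32 * (1 + 72/48)
Km_app = 80.0 uM

80.0 uM


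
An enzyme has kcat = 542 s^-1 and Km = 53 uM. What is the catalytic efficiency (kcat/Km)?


Catalytic efficiency = kcat / Km
= 542 / 53
= 10.2264 uM^-1*s^-1

10.2264 uM^-1*s^-1


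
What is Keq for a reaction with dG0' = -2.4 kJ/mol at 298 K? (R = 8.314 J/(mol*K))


Keq = exp(-dG0 * 1000 / (R * T))
Keq = exp(-(-2.4) * 1000 / (8.314 * 298))
Keq = 2.6345

2.6345


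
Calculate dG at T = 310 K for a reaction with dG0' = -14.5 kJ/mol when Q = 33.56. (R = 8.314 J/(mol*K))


dG = dG0' + RT * ln(Q) / 1000
dG = -14.5 + 8.314 * 310 * ln(33.56) / 1000
dG = -5.4449 kJ/mol

-5.4449 kJ/mol


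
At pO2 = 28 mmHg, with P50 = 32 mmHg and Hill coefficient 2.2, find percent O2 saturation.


Y = pO2^n / (P50^n + pO2^n)
Y = 28^2.2 / (32^2.2 + 28^2.2)
Y = 42.71%

42.71%


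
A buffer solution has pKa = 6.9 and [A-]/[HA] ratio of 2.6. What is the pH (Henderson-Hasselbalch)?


pH = pKa + log10([A-]/[HA])
pH = 6.9 + log10(2.6)
pH = 7.315

7.315


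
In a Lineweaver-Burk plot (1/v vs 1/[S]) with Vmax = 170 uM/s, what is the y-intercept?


y-intercept = 1/Vmax
= 1/170
= 0.0059 s/uM

0.0059 s/uM


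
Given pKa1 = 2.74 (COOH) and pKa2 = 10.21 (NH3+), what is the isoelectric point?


pI = (pKa1 + pKa2) / 2
pI = (2.74 + 10.21) / 2
pI = 6.475

6.475


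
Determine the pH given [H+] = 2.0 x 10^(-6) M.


pH = -log10([H+])
pH = -log10(2.0 x 10^(-6))
pH = 5.699

5.699


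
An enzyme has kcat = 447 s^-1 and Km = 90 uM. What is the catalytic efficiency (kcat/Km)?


Catalytic efficiency = kcat / Km
= 447 / 90
= 4.9667 uM^-1*s^-1

4.9667 uM^-1*s^-1


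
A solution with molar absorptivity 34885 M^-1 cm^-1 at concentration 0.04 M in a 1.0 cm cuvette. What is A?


A = epsilon * c * l
A = 34885 * 0.04 * 1.0
A = 1395.4

1395.4


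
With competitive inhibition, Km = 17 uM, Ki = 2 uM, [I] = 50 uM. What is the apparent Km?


Km_app = Km * (1 + [I]/Ki)
Km_app = 17 * (1 + 50/2)
Km_app = 442.0 uM

442.0 uM


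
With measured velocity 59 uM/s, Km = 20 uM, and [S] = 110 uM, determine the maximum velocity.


Vmax = v * (Km + [S]) / [S]
Vmax = 59 * (20 + 110) / 110
Vmax = 69.7273 uM/s

69.7273 uM/s


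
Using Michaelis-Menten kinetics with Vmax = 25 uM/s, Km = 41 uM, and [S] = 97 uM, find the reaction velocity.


v = Vmax * [S] / (Km + [S])
v = 25 * 97 / (41 + 97)
v = 17.5725 uM/s

17.5725 uM/s


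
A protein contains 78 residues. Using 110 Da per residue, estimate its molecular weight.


MW = n_residues * 110 Da
MW = 78 * 110
MW = 8580 Da

8580 Da


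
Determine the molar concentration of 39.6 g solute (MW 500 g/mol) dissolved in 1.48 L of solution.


C = (mass / MW) / volume
C = (39.6 / 500) / 1.48
C = 0.0535 M

0.0535 M


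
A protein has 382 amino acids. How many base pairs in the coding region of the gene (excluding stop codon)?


Each amino acid = 1 codon = 3 bp
bp = 382 * 3 = 1146 bp

1146 bp


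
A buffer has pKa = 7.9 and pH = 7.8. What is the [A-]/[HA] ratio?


[A-]/[HA] = 10^(pH - pKa)
= 10^(7.8 - 7.9)
= 0.7943

0.7943


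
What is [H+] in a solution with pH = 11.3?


[H+] = 10^(-pH)
[H+] = 10^(-11.3)
[H+] = 5.012e-12 M

5.012e-12 M


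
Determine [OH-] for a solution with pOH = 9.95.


[OH-] = 10^(-pOH)
[OH-] = 10^(-9.95)
[OH-] = 1.122e-10 M

1.122e-10 M


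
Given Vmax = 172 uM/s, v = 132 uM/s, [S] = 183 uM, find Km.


Km = [S] * (Vmax - v) / v
Km = 183 * (172 - 132) / 132
Km = 55.4545 uM

55.4545 uM


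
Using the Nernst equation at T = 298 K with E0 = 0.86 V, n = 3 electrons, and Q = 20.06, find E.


E = E0 - (RT/nF) * ln(Q)
E = 0.86 - (8.314 * 298 / (3 * 96485)) * ln(20.06)
E = 0.8343 V

0.8343 V


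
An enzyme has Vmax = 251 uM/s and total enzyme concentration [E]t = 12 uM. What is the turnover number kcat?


kcat = Vmax / [E]t
kcat = 251 / 12
kcat = 20.9167 s^-1

20.9167 s^-1


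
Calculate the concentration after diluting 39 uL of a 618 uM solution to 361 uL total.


C2 = C1 * V1 / V2
C2 = 618 * 39 / 361
C2 = 66.7645 uM

66.7645 uM


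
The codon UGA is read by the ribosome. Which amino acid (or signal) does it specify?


Standard genetic code lookup.
Codon UGA -> Stop

Stop


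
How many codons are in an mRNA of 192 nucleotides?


codons = nucleotides / 3
codons = 192 / 3 = 64

64


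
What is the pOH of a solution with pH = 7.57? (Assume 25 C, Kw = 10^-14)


pOH = 14 - pH
pOH = 14 - 7.57
pOH = 6.43

6.43


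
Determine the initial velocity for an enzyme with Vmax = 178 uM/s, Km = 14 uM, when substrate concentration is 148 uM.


v = Vmax * [S] / (Km + [S])
v = 178 * 148 / (14 + 148)
v = 162.6173 uM/s

162.6173 uM/s


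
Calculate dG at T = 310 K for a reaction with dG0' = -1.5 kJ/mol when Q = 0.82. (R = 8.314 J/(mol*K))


dG = dG0' + RT * ln(Q) / 1000
dG = -1.5 + 8.314 * 310 * ln(0.82) / 1000
dG = -2.0115 kJ/mol

-2.0115 kJ/mol


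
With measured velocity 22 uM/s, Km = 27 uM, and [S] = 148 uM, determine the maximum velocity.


Vmax = v * (Km + [S]) / [S]
Vmax = 22 * (27 + 148) / 148
Vmax = 26.0135 uM/s

26.0135 uM/s


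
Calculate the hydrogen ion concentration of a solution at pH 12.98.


[H+] = 10^(-pH)
[H+] = 10^(-12.98)
[H+] = 1.047e-13 M

1.047e-13 M


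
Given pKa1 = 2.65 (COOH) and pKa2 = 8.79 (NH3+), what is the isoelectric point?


pI = (pKa1 + pKa2) / 2
pI = (2.65 + 8.79) / 2
pI = 5.72

5.72


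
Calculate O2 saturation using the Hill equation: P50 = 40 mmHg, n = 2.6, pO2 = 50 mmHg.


Y = pO2^n / (P50^n + pO2^n)
Y = 50^2.6 / (40^2.6 + 50^2.6)
Y = 64.11%

64.11%


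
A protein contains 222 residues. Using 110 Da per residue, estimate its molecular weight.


MW = n_residues * 110 Da
MW = 222 * 110
MW = 24420 Da

24420 Da


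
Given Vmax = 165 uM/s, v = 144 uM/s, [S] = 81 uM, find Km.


Km = [S] * (Vmax - v) / v
Km = 81 * (165 - 144) / 144
Km = 11.8125 uM

11.8125 uM


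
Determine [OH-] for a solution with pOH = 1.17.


[OH-] = 10^(-pOH)
[OH-] = 10^(-1.17)
[OH-] = 0.0676 M

0.0676 M


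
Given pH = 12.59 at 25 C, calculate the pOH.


pOH = 14 - pH
pOH = 14 - 12.59
pOH = 1.41

1.41


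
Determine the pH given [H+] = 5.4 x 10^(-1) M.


pH = -log10([H+])
pH = -log10(5.4 x 10^(-1))
pH = 0.2676

0.2676


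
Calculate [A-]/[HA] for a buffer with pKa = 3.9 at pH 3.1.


[A-]/[HA] = 10^(pH - pKa)
= 10^(3.1 - 3.9)
= 0.1585

0.1585


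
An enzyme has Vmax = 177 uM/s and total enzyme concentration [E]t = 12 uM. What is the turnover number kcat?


kcat = Vmax / [E]t
kcat = 177 / 12
kcat = 14.75 s^-1

14.75 s^-1


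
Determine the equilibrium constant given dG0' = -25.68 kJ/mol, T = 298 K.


Keq = exp(-dG0 * 1000 / (R * T))
Keq = exp(-(-25.68) * 1000 / (8.314 * 298))
Keq = 31728.9999

31728.9999


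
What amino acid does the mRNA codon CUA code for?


Standard genetic code lookup.
Codon CUA -> Leu

Leu


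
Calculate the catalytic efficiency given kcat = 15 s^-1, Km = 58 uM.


Catalytic efficiency = kcat / Km
= 15 / 58
= 0.2586 uM^-1*s^-1

0.2586 uM^-1*s^-1


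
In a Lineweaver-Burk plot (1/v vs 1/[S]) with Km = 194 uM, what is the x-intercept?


x-intercept = -1/Km
= -1/194
= -0.0052 1/uM

-0.0052 1/uM


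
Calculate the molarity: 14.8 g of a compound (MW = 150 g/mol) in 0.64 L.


C = (mass / MW) / volume
C = (14.8 / 150) / 0.64
C = 0.1542 M

0.1542 M


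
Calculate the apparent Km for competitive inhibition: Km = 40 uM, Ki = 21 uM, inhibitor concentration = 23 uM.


Km_app = Km * (1 + [I]/Ki)
Km_app = 40 * (1 + 23/21)
Km_app = 83.8095 uM

83.8095 uM


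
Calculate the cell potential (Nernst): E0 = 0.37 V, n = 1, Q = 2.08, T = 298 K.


E = E0 - (RT/nF) * ln(Q)
E = 0.37 - (8.314 * 298 / (1 * 96485)) * ln(2.08)
E = 0.3512 V

0.3512 V


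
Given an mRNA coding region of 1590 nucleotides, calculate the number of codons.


codons = nucleotides / 3
codons = 1590 / 3 = 530

530


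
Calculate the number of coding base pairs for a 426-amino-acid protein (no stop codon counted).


Each amino acid = 1 codon = 3 bp
bp = 426 * 3 = 1278 bp

1278 bp


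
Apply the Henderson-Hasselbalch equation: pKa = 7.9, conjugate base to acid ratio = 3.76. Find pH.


pH = pKa + log10([A-]/[HA])
pH = 7.9 + log10(3.76)
pH = 8.4752

8.4752


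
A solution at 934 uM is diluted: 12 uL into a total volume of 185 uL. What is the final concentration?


C2 = C1 * V1 / V2
C2 = 934 * 12 / 185
C2 = 60.5838 uM

60.5838 uM


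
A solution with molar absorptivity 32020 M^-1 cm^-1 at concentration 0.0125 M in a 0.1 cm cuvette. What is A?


A = epsilon * c * l
A = 32020 * 0.0125 * 0.1
A = 40.025

40.025


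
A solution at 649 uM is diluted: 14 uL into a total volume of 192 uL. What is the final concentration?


C2 = C1 * V1 / V2
C2 = 649 * 14 / 192
C2 = 47.3229 uM

47.3229 uM


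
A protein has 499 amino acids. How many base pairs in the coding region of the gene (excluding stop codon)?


Each amino acid = 1 codon = 3 bp
bp = 499 * 3 = 1497 bp

1497 bp
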